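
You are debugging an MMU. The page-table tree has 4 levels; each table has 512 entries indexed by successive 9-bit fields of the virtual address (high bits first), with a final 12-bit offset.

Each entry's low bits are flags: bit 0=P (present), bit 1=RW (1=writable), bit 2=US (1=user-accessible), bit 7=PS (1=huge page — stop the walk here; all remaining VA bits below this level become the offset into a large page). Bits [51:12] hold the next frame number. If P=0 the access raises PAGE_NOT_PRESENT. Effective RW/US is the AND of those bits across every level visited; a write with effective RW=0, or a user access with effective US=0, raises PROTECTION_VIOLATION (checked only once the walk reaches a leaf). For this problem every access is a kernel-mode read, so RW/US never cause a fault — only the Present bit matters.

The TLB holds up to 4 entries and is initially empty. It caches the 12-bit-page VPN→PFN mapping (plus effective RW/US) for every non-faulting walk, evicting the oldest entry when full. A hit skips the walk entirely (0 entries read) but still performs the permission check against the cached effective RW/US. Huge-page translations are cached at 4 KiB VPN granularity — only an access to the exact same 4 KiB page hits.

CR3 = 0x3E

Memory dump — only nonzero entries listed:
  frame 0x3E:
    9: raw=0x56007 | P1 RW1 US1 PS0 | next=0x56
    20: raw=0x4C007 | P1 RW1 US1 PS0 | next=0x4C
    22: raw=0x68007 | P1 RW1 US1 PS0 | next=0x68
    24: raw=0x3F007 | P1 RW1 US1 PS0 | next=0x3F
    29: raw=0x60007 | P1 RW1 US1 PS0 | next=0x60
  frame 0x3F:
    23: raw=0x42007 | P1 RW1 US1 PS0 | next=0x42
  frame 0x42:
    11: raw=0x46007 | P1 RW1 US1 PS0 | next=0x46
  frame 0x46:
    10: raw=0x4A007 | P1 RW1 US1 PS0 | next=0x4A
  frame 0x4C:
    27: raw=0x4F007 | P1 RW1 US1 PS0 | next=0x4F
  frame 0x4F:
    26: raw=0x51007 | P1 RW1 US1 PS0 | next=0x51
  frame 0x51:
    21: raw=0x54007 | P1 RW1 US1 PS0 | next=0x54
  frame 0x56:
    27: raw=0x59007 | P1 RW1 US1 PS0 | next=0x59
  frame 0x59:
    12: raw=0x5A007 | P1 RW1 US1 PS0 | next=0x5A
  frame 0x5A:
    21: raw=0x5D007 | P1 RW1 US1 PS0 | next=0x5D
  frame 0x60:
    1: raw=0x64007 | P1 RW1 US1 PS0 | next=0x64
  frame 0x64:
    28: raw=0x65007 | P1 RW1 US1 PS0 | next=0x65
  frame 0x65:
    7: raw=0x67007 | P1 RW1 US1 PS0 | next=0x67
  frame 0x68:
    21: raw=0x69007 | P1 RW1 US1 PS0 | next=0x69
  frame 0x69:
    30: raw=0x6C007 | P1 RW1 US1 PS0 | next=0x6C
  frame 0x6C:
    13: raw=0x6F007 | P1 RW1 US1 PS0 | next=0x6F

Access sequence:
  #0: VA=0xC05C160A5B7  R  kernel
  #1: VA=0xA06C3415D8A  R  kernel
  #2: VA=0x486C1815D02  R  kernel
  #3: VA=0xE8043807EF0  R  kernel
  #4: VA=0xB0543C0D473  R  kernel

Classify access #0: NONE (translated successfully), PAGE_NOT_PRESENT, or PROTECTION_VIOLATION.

Walk each access:
#0 VA=0xC05C160A5B7 (r,kernel):
  L0 @0x3E[24] → 0x3F007  P=1,RW=1,US=1,PS=0
  L1 @0x3F[23] → 0x42007  P=1,RW=1,US=1,PS=0
  L2 @0x42[11] → 0x46007  P=1,RW=1,US=1,PS=0
  L3 @0x46[10] → 0x4A007  P=1,RW=1,US=1,PS=0
  ✓ 0x4A5B7  — 4 lookups
#1 VA=0xA06C3415D8A (r,kernel):
  L0 @0x3E[20] → 0x4C007  P=1,RW=1,US=1,PS=0
  L1 @0x4C[27] → 0x4F007  P=1,RW=1,US=1,PS=0
  L2 @0x4F[26] → 0x51007  P=1,RW=1,US=1,PS=0
  L3 @0x51[21] → 0x54007  P=1,RW=1,US=1,PS=0
  ✓ 0x54D8A  — 4 lookups
#2 VA=0x486C1815D02 (r,kernel):
  L0 @0x3E[9] → 0x56007  P=1,RW=1,US=1,PS=0
  L1 @0x56[27] → 0x59007  P=1,RW=1,US=1,PS=0
  L2 @0x59[12] → 0x5A007  P=1,RW=1,US=1,PS=0
  L3 @0x5A[21] → 0x5D007  P=1,RW=1,US=1,PS=0
  ✓ 0x5DD02  — 4 lookups
#3 VA=0xE8043807EF0 (r,kernel):
  L0 @0x3E[29] → 0x60007  P=1,RW=1,US=1,PS=0
  L1 @0x60[1] → 0x64007  P=1,RW=1,US=1,PS=0
  L2 @0x64[28] → 0x65007  P=1,RW=1,US=1,PS=0
  L3 @0x65[7] → 0x67007  P=1,RW=1,US=1,PS=0
  ✓ 0x67EF0  — 4 lookups
#4 VA=0xB0543C0D473 (r,kernel):
  L0 @0x3E[22] → 0x68007  P=1,RW=1,US=1,PS=0
  L1 @0x68[21] → 0x69007  P=1,RW=1,US=1,PS=0
  L2 @0x69[30] → 0x6C007  P=1,RW=1,US=1,PS=0
  L3 @0x6C[13] → 0x6F007  P=1,RW=1,US=1,PS=0
  ✓ 0x6F473  — 4 lookups

Access #0 fault: NONE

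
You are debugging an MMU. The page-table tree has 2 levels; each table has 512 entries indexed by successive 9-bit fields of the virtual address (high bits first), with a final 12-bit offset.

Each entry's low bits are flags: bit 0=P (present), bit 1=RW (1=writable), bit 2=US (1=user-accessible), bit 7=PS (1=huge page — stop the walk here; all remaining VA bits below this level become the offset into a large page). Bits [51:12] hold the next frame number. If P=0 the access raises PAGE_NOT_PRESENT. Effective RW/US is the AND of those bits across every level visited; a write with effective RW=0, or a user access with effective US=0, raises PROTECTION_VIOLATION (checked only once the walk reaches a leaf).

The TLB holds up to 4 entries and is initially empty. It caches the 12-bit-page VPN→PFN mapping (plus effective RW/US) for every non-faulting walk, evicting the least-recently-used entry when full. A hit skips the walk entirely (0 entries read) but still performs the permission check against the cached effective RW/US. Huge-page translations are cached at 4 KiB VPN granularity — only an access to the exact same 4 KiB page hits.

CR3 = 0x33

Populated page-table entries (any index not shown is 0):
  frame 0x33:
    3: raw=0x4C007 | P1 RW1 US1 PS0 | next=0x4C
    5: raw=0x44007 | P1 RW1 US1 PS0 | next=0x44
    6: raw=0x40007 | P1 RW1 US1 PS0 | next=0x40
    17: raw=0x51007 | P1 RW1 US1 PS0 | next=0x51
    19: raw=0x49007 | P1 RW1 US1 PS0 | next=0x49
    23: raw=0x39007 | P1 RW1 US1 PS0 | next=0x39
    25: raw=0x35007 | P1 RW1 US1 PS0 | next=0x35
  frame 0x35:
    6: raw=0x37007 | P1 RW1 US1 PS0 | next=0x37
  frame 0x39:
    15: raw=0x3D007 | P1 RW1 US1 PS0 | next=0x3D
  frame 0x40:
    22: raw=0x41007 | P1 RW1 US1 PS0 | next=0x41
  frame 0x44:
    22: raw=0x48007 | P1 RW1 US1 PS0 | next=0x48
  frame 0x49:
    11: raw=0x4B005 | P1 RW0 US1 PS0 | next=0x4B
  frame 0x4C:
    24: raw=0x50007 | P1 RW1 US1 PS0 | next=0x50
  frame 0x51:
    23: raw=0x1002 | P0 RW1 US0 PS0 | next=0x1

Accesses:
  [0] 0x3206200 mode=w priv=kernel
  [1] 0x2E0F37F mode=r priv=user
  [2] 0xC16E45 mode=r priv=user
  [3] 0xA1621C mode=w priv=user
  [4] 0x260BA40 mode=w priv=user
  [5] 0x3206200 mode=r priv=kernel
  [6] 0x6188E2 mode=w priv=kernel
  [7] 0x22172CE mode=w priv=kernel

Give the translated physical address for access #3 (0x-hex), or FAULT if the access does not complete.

Walk each access:
#0 VA=0x3206200 (w,kernel):
  lvl0: tbl 0x33, slot 25 ⇒ 0x35007 (P1/RW1/US1/PS0)
  lvl1: tbl 0x35, slot 6 ⇒ 0x37007 (P1/RW1/US1/PS0)
  ⇒ phys 0x37200  [2 reads]
#1 VA=0x2E0F37F (r,user):
  lvl0: tbl 0x33, slot 23 ⇒ 0x39007 (P1/RW1/US1/PS0)
  lvl1: tbl 0x39, slot 15 ⇒ 0x3D007 (P1/RW1/US1/PS0)
  ⇒ phys 0x3D37F  [2 reads]
#2 VA=0xC16E45 (r,user):
  lvl0: tbl 0x33, slot 6 ⇒ 0x40007 (P1/RW1/US1/PS0)
  lvl1: tbl 0x40, slot 22 ⇒ 0x41007 (P1/RW1/US1/PS0)
  ⇒ phys 0x41E45  [2 reads]
#3 VA=0xA1621C (w,user):
  lvl0: tbl 0x33, slot 5 ⇒ 0x44007 (P1/RW1/US1/PS0)
  lvl1: tbl 0x44, slot 22 ⇒ 0x48007 (P1/RW1/US1/PS0)
  ⇒ phys 0x4821C  [2 reads]
#4 VA=0x260BA40 (w,user):
  lvl0: tbl 0x33, slot 19 ⇒ 0x49007 (P1/RW1/US1/PS0)
  lvl1: tbl 0x49, slot 11 ⇒ 0x4B005 (P1/RW0/US1/PS0)
  ⇒ fault: PROTECTION_VIOLATION  — 2 lookups
#5 VA=0x3206200 (r,kernel):
  TLB hit vpn=0x3206 → PA=0x37200
#6 VA=0x6188E2 (w,kernel):
  lvl0: tbl 0x33, slot 3 ⇒ 0x4C007 (P1/RW1/US1/PS0)
  lvl1: tbl 0x4C, slot 24 ⇒ 0x50007 (P1/RW1/US1/PS0)
  ⇒ phys 0x508E2  [2 reads]
#7 VA=0x22172CE (w,kernel):
  lvl0: tbl 0x33, slot 17 ⇒ 0x51007 (P1/RW1/US1/PS0)
  lvl1: tbl 0x51, slot 23 ⇒ 0x1002 (P0/RW1/US0/PS0)
  ⇒ fault: PAGE_NOT_PRESENT  — 2 lookups

Access #3 PA: 0x4821C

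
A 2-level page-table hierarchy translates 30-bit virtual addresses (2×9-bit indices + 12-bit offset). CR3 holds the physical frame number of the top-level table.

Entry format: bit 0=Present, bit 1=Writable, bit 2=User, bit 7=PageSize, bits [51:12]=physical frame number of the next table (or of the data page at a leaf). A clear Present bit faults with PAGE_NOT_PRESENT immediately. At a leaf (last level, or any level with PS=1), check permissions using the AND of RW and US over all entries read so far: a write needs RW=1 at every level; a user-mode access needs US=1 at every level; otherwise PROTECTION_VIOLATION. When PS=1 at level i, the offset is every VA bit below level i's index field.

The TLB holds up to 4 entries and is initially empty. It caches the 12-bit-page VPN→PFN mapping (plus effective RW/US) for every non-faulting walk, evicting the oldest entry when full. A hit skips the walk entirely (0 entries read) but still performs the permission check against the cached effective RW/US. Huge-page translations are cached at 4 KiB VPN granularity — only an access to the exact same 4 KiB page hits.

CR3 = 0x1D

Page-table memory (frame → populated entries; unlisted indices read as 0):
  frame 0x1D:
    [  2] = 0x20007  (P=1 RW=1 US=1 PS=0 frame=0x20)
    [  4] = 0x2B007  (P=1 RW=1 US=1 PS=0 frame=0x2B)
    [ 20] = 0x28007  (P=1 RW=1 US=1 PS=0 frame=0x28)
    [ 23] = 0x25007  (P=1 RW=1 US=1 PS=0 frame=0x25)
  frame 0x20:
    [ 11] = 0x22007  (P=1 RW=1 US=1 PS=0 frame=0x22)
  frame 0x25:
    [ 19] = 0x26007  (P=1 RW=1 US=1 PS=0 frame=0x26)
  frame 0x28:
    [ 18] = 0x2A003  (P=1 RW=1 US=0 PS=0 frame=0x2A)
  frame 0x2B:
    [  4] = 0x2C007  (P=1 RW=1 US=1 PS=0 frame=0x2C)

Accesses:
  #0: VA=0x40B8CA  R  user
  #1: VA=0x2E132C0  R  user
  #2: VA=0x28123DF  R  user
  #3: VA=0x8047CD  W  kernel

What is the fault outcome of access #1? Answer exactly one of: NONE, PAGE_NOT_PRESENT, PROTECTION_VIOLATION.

Trace:
#0 VA=0x40B8CA (r,user):
  L0 @0x1D[2] → 0x20007  P=1,RW=1,US=1,PS=0
  L1 @0x20[11] → 0x22007  P=1,RW=1,US=1,PS=0
  → PA=0x228CA  (2 entries read)
#1 VA=0x2E132C0 (r,user):
  L0 @0x1D[23] → 0x25007  P=1,RW=1,US=1,PS=0
  L1 @0x25[19] → 0x26007  P=1,RW=1,US=1,PS=0
  → PA=0x262C0  (2 entries read)
#2 VA=0x28123DF (r,user):
  L0 @0x1D[20] → 0x28007  P=1,RW=1,US=1,PS=0
  L1 @0x28[18] → 0x2A003  P=1,RW=1,US=0,PS=0
  ✗ PROTECTION_VIOLATION  [2 reads]
#3 VA=0x8047CD (w,kernel):
  L0 @0x1D[4] → 0x2B007  P=1,RW=1,US=1,PS=0
  L1 @0x2B[4] → 0x2C007  P=1,RW=1,US=1,PS=0
  → PA=0x2C7CD  (2 entries read)

Access #1 fault: NONE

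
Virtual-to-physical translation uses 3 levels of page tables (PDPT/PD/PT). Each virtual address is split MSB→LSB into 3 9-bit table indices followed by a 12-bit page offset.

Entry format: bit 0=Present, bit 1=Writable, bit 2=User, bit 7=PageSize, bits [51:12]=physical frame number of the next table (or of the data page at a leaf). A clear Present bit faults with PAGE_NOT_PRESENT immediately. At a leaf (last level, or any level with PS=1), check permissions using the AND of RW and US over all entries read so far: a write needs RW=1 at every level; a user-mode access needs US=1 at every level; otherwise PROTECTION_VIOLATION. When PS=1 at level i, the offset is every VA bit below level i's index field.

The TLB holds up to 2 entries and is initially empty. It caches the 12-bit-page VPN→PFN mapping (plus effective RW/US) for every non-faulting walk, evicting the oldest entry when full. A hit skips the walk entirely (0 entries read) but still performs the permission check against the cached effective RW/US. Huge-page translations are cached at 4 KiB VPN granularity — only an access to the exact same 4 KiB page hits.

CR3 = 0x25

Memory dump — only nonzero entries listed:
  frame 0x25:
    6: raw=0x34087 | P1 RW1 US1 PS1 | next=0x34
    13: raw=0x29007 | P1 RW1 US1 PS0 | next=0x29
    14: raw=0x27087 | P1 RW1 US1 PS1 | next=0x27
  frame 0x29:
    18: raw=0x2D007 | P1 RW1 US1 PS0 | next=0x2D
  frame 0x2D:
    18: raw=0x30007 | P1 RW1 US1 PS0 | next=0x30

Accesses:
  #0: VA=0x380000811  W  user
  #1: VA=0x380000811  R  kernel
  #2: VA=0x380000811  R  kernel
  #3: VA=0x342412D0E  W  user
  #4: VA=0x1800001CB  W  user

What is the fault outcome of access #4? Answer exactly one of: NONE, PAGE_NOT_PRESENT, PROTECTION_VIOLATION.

Walk each access:
#0 VA=0x380000811 (w,user):
  L0: frame=0x25 idx=14 entry=0x27087 [P=1 RW=1 US=1 PS=1]
  → PA=0x27811 (huge @L0)  (1 entries read)
#1 VA=0x380000811 (r,kernel):
  TLB hit vpn=0x380000 → PA=0x27811
#2 VA=0x380000811 (r,kernel):
  TLB hit vpn=0x380000 → PA=0x27811
#3 VA=0x342412D0E (w,user):
  L0: frame=0x25 idx=13 entry=0x29007 [P=1 RW=1 US=1 PS=0]
  L1: frame=0x29 idx=18 entry=0x2D007 [P=1 RW=1 US=1 PS=0]
  L2: frame=0x2D idx=18 entry=0x30007 [P=1 RW=1 US=1 PS=0]
  → PA=0x30D0E  (3 entries read)
#4 VA=0x1800001CB (w,user):
  L0: frame=0x25 idx=6 entry=0x34087 [P=1 RW=1 US=1 PS=1]
  → PA=0x341CB (huge @L0)  (1 entries read)

Access #4 fault: NONE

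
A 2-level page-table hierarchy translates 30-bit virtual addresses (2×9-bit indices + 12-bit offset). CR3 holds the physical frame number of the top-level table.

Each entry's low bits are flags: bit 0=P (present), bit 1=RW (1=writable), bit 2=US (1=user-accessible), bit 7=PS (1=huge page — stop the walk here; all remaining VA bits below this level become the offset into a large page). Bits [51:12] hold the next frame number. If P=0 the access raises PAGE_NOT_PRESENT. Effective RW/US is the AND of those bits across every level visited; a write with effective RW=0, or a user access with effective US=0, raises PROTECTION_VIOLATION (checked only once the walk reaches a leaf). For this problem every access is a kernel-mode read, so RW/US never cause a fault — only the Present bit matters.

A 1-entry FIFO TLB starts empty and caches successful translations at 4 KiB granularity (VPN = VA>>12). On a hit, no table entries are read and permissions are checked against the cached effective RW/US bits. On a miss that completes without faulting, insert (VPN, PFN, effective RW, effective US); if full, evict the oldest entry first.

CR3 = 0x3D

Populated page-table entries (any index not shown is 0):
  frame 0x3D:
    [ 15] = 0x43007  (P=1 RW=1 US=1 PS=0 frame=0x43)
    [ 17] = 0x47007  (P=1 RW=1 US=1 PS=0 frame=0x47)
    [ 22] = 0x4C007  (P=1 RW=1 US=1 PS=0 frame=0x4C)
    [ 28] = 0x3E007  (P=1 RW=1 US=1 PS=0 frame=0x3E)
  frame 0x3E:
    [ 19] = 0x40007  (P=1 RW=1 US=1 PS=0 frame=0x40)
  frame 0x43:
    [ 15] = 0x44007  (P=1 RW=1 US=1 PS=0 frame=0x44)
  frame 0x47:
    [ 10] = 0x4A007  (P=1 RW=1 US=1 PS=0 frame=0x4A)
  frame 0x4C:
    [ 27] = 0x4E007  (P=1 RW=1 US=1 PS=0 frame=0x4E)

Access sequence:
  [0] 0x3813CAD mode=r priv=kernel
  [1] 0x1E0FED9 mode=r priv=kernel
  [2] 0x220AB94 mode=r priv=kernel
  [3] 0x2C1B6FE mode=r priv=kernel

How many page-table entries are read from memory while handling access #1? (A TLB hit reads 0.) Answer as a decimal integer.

Walk each access:
#0 VA=0x3813CAD (r,kernel):
  [0] read 0x3D idx=28: raw=0x3E007 flags P=1 W=1 U=1 S=0
  [1] read 0x3E idx=19: raw=0x40007 flags P=1 W=1 U=1 S=0
  → PA=0x40CAD  (2 entries read)
#1 VA=0x1E0FED9 (r,kernel):
  [0] read 0x3D idx=15: raw=0x43007 flags P=1 W=1 U=1 S=0
  [1] read 0x43 idx=15: raw=0x44007 flags P=1 W=1 U=1 S=0
  → PA=0x44ED9  (2 entries read)
#2 VA=0x220AB94 (r,kernel):
  [0] read 0x3D idx=17: raw=0x47007 flags P=1 W=1 U=1 S=0
  [1] read 0x47 idx=10: raw=0x4A007 flags P=1 W=1 U=1 S=0
  → PA=0x4AB94  (2 entries read)
#3 VA=0x2C1B6FE (r,kernel):
  [0] read 0x3D idx=22: raw=0x4C007 flags P=1 W=1 U=1 S=0
  [1] read 0x4C idx=27: raw=0x4E007 flags P=1 W=1 U=1 S=0
  → PA=0x4E6FE  (2 entries read)

Entries read for #1: 2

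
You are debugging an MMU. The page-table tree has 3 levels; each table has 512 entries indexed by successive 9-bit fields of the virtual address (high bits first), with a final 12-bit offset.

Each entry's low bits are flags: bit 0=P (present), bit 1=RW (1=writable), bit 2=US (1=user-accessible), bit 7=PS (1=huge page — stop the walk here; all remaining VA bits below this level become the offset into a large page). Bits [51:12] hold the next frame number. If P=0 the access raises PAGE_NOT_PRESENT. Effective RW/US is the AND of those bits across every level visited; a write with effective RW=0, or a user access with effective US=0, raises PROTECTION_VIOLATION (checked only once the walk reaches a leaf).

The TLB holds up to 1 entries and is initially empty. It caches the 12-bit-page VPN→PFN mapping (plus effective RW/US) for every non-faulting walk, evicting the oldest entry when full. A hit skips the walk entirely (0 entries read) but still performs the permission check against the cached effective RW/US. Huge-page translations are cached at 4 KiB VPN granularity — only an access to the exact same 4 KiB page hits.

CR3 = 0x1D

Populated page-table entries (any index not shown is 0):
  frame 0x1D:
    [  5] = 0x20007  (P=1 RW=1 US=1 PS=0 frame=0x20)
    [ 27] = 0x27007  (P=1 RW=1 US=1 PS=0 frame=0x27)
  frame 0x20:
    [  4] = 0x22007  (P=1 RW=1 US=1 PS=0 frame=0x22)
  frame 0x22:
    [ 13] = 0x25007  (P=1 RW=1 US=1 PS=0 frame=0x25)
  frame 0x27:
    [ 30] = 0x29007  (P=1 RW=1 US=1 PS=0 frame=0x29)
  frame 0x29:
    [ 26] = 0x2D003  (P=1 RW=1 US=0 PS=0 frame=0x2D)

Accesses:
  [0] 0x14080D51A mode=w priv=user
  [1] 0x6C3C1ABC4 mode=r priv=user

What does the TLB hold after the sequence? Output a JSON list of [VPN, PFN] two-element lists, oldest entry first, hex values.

Per-access translation:
#0 VA=0x14080D51A (w,user):
  L0: frame=0x1D idx=5 entry=0x20007 [P=1 RW=1 US=1 PS=0]
  L1: frame=0x20 idx=4 entry=0x22007 [P=1 RW=1 US=1 PS=0]
  L2: frame=0x22 idx=13 entry=0x25007 [P=1 RW=1 US=1 PS=0]
  ⇒ phys 0x2551A  [3 reads]
#1 VA=0x6C3C1ABC4 (r,user):
  L0: frame=0x1D idx=27 entry=0x27007 [P=1 RW=1 US=1 PS=0]
  L1: frame=0x27 idx=30 entry=0x29007 [P=1 RW=1 US=1 PS=0]
  L2: frame=0x29 idx=26 entry=0x2D003 [P=1 RW=1 US=0 PS=0]
  ⇒ fault: PROTECTION_VIOLATION  — 3 lookups

TLB: [["0x14080D", "0x25"]]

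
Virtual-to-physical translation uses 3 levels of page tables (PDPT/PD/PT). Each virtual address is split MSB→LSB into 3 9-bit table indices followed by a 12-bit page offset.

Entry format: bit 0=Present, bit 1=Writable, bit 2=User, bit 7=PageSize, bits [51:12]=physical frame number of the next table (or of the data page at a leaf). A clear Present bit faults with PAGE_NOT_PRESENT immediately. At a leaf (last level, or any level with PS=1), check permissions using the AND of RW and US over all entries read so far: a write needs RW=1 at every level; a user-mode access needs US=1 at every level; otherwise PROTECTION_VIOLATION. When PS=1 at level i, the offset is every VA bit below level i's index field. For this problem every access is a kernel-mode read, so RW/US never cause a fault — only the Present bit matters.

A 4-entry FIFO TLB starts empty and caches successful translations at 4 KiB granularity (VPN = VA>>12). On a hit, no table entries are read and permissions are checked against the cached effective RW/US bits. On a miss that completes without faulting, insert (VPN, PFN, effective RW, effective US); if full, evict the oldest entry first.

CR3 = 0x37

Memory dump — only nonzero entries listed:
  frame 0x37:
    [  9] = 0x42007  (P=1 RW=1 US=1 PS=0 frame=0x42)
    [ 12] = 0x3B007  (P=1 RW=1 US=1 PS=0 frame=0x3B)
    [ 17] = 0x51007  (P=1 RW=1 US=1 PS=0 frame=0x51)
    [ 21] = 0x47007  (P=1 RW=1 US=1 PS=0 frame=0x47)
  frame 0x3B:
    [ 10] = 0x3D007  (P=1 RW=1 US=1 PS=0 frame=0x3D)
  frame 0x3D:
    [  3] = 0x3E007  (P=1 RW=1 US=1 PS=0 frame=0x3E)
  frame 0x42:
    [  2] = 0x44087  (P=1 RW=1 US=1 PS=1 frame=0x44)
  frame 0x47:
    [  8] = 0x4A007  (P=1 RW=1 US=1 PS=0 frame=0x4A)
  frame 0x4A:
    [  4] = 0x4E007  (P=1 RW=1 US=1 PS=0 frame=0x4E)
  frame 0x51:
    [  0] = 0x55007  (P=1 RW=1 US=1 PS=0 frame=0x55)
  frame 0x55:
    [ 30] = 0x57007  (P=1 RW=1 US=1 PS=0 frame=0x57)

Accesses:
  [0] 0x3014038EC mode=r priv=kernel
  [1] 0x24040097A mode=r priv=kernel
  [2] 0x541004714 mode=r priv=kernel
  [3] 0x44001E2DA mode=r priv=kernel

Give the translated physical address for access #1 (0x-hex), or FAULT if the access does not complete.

Per-access translation:
#0 VA=0x3014038EC (r,kernel):
  L0 @0x37[12] → 0x3B007  P=1,RW=1,US=1,PS=0
  L1 @0x3B[10] → 0x3D007  P=1,RW=1,US=1,PS=0
  L2 @0x3D[3] → 0x3E007  P=1,RW=1,US=1,PS=0
  → PA=0x3E8EC  (3 entries read)
#1 VA=0x24040097A (r,kernel):
  L0 @0x37[9] → 0x42007  P=1,RW=1,US=1,PS=0
  L1 @0x42[2] → 0x44087  P=1,RW=1,US=1,PS=1
  → PA=0x4497A (huge @L1)  (2 entries read)
#2 VA=0x541004714 (r,kernel):
  L0 @0x37[21] → 0x47007  P=1,RW=1,US=1,PS=0
  L1 @0x47[8] → 0x4A007  P=1,RW=1,US=1,PS=0
  L2 @0x4A[4] → 0x4E007  P=1,RW=1,US=1,PS=0
  → PA=0x4E714  (3 entries read)
#3 VA=0x44001E2DA (r,kernel):
  L0 @0x37[17] → 0x51007  P=1,RW=1,US=1,PS=0
  L1 @0x51[0] → 0x55007  P=1,RW=1,US=1,PS=0
  L2 @0x55[30] → 0x57007  P=1,RW=1,US=1,PS=0
  → PA=0x572DA  (3 entries read)

Access #1 PA: 0x4497A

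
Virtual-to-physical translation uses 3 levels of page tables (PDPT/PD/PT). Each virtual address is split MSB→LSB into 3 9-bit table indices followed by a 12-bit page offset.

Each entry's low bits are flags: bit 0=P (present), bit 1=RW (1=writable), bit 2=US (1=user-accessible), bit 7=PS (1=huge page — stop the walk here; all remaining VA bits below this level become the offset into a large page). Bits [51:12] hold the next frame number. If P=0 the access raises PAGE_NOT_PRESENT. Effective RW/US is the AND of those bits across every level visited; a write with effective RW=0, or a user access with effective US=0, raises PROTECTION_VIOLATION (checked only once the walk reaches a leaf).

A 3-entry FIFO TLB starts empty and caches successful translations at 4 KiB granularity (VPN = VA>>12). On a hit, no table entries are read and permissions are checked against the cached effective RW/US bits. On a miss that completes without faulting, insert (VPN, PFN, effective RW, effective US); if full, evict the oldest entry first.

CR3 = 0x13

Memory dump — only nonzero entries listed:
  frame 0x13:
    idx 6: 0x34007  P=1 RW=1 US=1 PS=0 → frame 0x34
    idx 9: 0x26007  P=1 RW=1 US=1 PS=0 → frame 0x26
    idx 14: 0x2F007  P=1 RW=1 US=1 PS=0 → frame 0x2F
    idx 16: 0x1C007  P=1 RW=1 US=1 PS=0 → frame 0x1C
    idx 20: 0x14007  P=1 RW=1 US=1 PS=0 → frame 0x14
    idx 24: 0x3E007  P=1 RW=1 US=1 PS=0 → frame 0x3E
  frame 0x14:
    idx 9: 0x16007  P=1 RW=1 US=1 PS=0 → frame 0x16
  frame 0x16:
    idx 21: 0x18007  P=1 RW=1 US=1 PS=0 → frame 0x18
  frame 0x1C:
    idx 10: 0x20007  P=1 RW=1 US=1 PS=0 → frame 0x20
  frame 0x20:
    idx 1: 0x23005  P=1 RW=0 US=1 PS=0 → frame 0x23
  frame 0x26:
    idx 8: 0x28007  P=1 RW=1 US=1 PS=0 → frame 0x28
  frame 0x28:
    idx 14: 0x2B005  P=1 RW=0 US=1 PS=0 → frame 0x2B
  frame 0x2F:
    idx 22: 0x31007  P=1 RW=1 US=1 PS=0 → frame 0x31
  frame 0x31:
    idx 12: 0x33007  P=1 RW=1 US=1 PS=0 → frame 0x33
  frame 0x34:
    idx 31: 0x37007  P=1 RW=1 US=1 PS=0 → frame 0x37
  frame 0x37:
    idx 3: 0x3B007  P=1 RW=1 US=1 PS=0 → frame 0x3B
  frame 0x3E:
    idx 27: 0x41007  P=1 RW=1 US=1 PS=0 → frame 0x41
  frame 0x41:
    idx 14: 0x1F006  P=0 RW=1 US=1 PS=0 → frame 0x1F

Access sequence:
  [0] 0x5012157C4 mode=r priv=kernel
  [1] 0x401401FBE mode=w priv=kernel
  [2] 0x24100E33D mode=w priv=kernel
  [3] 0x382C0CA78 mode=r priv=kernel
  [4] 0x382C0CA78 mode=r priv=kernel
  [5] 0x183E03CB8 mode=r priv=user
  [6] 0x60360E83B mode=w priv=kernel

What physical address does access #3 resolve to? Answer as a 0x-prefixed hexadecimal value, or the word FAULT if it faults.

Per-access translation:
#0 VA=0x5012157C4 (r,kernel):
  lvl0: tbl 0x13, slot 20 ⇒ 0x14007 (P1/RW1/US1/PS0)
  lvl1: tbl 0x14, slot 9 ⇒ 0x16007 (P1/RW1/US1/PS0)
  lvl2: tbl 0x16, slot 21 ⇒ 0x18007 (P1/RW1/US1/PS0)
  ⇒ phys 0x187C4  [3 reads]
#1 VA=0x401401FBE (w,kernel):
  lvl0: tbl 0x13, slot 16 ⇒ 0x1C007 (P1/RW1/US1/PS0)
  lvl1: tbl 0x1C, slot 10 ⇒ 0x20007 (P1/RW1/US1/PS0)
  lvl2: tbl 0x20, slot 1 ⇒ 0x23005 (P1/RW0/US1/PS0)
  ⇒ fault: PROTECTION_VIOLATION  — 3 lookups
#2 VA=0x24100E33D (w,kernel):
  lvl0: tbl 0x13, slot 9 ⇒ 0x26007 (P1/RW1/US1/PS0)
  lvl1: tbl 0x26, slot 8 ⇒ 0x28007 (P1/RW1/US1/PS0)
  lvl2: tbl 0x28, slot 14 ⇒ 0x2B005 (P1/RW0/US1/PS0)
  ⇒ fault: PROTECTION_VIOLATION  — 3 lookups
#3 VA=0x382C0CA78 (r,kernel):
  lvl0: tbl 0x13, slot 14 ⇒ 0x2F007 (P1/RW1/US1/PS0)
  lvl1: tbl 0x2F, slot 22 ⇒ 0x31007 (P1/RW1/US1/PS0)
  lvl2: tbl 0x31, slot 12 ⇒ 0x33007 (P1/RW1/US1/PS0)
  ⇒ phys 0x33A78  [3 reads]
#4 VA=0x382C0CA78 (r,kernel):
  TLB hit vpn=0x382C0C → PA=0x33A78
#5 VA=0x183E03CB8 (r,user):
  lvl0: tbl 0x13, slot 6 ⇒ 0x34007 (P1/RW1/US1/PS0)
  lvl1: tbl 0x34, slot 31 ⇒ 0x37007 (P1/RW1/US1/PS0)
  lvl2: tbl 0x37, slot 3 ⇒ 0x3B007 (P1/RW1/US1/PS0)
  ⇒ phys 0x3BCB8  [3 reads]
#6 VA=0x60360E83B (w,kernel):
  lvl0: tbl 0x13, slot 24 ⇒ 0x3E007 (P1/RW1/US1/PS0)
  lvl1: tbl 0x3E, slot 27 ⇒ 0x41007 (P1/RW1/US1/PS0)
  lvl2: tbl 0x41, slot 14 ⇒ 0x1F006 (P0/RW1/US1/PS0)
  ⇒ fault: PAGE_NOT_PRESENT  — 3 lookups

Access #3 PA: 0x33A78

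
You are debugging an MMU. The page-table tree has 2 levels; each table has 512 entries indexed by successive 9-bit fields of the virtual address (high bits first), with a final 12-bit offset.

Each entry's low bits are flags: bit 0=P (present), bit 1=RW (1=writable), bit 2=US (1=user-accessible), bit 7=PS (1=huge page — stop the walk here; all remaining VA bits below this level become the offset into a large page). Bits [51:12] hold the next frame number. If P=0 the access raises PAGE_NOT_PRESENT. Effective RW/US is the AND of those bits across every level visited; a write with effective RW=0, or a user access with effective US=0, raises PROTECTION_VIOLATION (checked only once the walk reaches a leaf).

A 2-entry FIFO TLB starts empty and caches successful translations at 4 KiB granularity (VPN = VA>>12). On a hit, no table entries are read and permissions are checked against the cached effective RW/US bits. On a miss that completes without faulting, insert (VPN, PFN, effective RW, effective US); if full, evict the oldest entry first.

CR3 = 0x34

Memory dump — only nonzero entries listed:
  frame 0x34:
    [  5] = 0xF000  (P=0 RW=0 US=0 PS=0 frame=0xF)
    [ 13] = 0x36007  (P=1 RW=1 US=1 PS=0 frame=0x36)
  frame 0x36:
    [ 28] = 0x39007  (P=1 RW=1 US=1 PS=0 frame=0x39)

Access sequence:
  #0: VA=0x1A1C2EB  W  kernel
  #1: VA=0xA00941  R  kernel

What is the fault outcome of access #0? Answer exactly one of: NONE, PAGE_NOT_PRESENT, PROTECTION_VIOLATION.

Walk each access:
#0 VA=0x1A1C2EB (w,kernel):
  lvl0: tbl 0x34, slot 13 ⇒ 0x36007 (P1/RW1/US1/PS0)
  lvl1: tbl 0x36, slot 28 ⇒ 0x39007 (P1/RW1/US1/PS0)
  → PA=0x392EB  (2 entries read)
#1 VA=0xA00941 (r,kernel):
  lvl0: tbl 0x34, slot 5 ⇒ 0xF000 (P0/RW0/US0/PS0)
  → PAGE_NOT_PRESENT  (1 entries read)

Access #0 fault: NONE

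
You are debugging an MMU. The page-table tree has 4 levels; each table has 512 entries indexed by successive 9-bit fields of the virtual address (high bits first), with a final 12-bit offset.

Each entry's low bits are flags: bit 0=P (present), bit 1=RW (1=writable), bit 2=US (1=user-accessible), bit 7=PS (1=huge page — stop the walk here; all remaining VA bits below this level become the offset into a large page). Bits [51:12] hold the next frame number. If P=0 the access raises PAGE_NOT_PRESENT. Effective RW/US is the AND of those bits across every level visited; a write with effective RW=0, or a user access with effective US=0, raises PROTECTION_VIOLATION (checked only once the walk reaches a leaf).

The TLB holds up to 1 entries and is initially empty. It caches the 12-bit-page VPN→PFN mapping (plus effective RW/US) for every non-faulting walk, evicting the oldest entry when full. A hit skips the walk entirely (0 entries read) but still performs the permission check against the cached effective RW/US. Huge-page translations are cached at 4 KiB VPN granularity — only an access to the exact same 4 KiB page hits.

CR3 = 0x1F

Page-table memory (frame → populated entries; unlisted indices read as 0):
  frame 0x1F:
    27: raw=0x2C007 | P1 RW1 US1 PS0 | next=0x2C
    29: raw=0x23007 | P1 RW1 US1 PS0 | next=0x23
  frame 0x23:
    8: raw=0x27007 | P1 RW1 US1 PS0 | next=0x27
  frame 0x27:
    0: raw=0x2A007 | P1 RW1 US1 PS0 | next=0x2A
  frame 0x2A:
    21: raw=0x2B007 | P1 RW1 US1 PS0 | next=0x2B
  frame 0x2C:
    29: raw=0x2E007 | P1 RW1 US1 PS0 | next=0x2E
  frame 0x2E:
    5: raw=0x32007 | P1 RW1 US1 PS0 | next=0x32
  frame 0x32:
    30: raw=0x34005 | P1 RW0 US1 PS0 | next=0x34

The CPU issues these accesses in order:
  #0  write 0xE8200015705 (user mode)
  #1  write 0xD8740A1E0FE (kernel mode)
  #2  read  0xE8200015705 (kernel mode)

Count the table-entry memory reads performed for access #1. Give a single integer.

Per-access translation:
#0 VA=0xE8200015705 (w,user):
  L0 @0x1F[29] → 0x23007  P=1,RW=1,US=1,PS=0
  L1 @0x23[8] → 0x27007  P=1,RW=1,US=1,PS=0
  L2 @0x27[0] → 0x2A007  P=1,RW=1,US=1,PS=0
  L3 @0x2A[21] → 0x2B007  P=1,RW=1,US=1,PS=0
  → PA=0x2B705  (4 entries read)
#1 VA=0xD8740A1E0FE (w,kernel):
  L0 @0x1F[27] → 0x2C007  P=1,RW=1,US=1,PS=0
  L1 @0x2C[29] → 0x2E007  P=1,RW=1,US=1,PS=0
  L2 @0x2E[5] → 0x32007  P=1,RW=1,US=1,PS=0
  L3 @0x32[30] → 0x34005  P=1,RW=0,US=1,PS=0
  ⇒ fault: PROTECTION_VIOLATION  — 4 lookups
#2 VA=0xE8200015705 (r,kernel):
  TLB hit vpn=0xE8200015 → PA=0x2B705

Entries read for #1: 4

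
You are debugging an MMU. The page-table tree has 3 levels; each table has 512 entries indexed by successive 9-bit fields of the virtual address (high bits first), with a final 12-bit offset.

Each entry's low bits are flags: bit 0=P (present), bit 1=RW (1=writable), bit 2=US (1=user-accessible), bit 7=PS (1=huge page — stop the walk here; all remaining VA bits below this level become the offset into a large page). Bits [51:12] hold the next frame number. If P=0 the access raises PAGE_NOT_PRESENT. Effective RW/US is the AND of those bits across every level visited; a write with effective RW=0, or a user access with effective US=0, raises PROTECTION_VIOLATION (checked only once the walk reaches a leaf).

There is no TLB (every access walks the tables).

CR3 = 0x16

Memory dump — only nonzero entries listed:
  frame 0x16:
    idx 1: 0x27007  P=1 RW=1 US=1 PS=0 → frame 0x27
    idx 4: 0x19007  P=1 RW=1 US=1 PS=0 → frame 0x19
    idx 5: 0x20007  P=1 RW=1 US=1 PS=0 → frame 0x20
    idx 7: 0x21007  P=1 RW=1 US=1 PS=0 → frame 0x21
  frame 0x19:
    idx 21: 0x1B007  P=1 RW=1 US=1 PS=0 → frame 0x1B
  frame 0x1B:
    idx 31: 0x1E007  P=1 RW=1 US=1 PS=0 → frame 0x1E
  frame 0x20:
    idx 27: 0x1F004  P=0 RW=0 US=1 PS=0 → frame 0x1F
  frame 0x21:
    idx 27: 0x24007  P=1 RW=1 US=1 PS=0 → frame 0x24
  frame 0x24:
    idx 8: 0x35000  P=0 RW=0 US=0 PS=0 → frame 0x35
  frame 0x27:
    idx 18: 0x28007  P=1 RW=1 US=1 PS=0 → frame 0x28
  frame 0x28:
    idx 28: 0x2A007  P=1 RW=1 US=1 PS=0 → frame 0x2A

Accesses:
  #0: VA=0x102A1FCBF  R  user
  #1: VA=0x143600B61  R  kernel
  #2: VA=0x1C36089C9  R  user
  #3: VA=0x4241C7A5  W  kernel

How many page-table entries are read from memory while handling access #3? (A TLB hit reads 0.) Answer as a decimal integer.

Trace:
#0 VA=0x102A1FCBF (r,user):
  [0] read 0x16 idx=4: raw=0x19007 flags P=1 W=1 U=1 S=0
  [1] read 0x19 idx=21: raw=0x1B007 flags P=1 W=1 U=1 S=0
  [2] read 0x1B idx=31: raw=0x1E007 flags P=1 W=1 U=1 S=0
  ✓ 0x1ECBF  — 3 lookups
#1 VA=0x143600B61 (r,kernel):
  [0] read 0x16 idx=5: raw=0x20007 flags P=1 W=1 U=1 S=0
  [1] read 0x20 idx=27: raw=0x1F004 flags P=0 W=0 U=1 S=0
  ⇒ fault: PAGE_NOT_PRESENT  — 2 lookups
#2 VA=0x1C36089C9 (r,user):
  [0] read 0x16 idx=7: raw=0x21007 flags P=1 W=1 U=1 S=0
  [1] read 0x21 idx=27: raw=0x24007 flags P=1 W=1 U=1 S=0
  [2] read 0x24 idx=8: raw=0x35000 flags P=0 W=0 U=0 S=0
  ⇒ fault: PAGE_NOT_PRESENT  — 3 lookups
#3 VA=0x4241C7A5 (w,kernel):
  [0] read 0x16 idx=1: raw=0x27007 flags P=1 W=1 U=1 S=0
  [1] read 0x27 idx=18: raw=0x28007 flags P=1 W=1 U=1 S=0
  [2] read 0x28 idx=28: raw=0x2A007 flags P=1 W=1 U=1 S=0
  ✓ 0x2A7A5  — 3 lookups

Entries read for #3: 3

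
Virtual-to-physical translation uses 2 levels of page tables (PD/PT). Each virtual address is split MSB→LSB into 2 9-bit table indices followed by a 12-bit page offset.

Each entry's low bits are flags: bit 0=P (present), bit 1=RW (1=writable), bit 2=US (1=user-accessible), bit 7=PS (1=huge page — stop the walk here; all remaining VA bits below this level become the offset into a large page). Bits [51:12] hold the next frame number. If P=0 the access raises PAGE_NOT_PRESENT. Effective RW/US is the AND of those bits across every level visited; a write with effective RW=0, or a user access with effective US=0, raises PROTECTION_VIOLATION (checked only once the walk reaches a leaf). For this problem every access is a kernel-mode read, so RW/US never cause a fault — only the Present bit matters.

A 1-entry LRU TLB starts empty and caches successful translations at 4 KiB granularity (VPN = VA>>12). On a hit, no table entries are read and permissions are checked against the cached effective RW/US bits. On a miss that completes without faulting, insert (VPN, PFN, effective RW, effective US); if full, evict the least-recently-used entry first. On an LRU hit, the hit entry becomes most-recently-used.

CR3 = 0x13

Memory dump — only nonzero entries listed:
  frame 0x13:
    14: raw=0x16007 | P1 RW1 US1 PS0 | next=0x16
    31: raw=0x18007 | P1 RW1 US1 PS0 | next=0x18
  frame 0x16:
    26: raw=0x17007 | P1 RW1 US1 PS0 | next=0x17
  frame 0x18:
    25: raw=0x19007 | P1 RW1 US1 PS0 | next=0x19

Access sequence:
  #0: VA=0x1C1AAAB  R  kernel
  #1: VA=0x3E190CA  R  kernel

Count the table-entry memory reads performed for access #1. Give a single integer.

Per-access translation:
#0 VA=0x1C1AAAB (r,kernel):
  [0] read 0x13 idx=14: raw=0x16007 flags P=1 W=1 U=1 S=0
  [1] read 0x16 idx=26: raw=0x17007 flags P=1 W=1 U=1 S=0
  ⇒ phys 0x17AAB  [2 reads]
#1 VA=0x3E190CA (r,kernel):
  [0] read 0x13 idx=31: raw=0x18007 flags P=1 W=1 U=1 S=0
  [1] read 0x18 idx=25: raw=0x19007 flags P=1 W=1 U=1 S=0
  ⇒ phys 0x190CA  [2 reads]

Entries read for #1: 2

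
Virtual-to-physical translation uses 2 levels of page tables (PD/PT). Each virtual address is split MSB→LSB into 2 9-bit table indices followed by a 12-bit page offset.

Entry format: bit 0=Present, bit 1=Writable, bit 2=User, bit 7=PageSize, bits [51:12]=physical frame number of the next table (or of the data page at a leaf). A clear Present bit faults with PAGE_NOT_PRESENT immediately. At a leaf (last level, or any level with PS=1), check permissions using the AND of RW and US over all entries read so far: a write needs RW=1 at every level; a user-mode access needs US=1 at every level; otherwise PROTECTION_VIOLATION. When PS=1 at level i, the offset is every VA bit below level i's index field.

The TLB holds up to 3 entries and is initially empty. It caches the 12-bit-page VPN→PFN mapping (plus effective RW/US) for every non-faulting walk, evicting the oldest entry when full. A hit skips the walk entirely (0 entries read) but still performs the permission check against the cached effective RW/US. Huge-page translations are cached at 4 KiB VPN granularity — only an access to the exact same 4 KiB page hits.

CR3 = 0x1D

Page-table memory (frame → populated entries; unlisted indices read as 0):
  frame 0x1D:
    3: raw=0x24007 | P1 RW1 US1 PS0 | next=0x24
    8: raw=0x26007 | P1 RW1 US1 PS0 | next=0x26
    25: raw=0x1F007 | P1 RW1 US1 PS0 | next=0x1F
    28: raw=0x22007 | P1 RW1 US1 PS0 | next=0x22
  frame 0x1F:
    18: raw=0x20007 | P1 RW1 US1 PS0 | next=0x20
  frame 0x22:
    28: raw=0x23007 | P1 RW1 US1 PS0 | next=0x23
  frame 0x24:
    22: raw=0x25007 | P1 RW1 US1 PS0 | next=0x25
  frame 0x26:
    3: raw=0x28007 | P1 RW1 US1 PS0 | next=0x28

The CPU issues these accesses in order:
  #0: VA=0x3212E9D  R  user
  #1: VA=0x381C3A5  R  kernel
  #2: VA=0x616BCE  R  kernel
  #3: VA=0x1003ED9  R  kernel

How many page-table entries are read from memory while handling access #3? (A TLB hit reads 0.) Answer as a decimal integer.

Per-access translation:
#0 VA=0x3212E9D (r,user):
  L0 @0x1D[25] → 0x1F007  P=1,RW=1,US=1,PS=0
  L1 @0x1F[18] → 0x20007  P=1,RW=1,US=1,PS=0
  ⇒ phys 0x20E9D  [2 reads]
#1 VA=0x381C3A5 (r,kernel):
  L0 @0x1D[28] → 0x22007  P=1,RW=1,US=1,PS=0
  L1 @0x22[28] → 0x23007  P=1,RW=1,US=1,PS=0
  ⇒ phys 0x233A5  [2 reads]
#2 VA=0x616BCE (r,kernel):
  L0 @0x1D[3] → 0x24007  P=1,RW=1,US=1,PS=0
  L1 @0x24[22] → 0x25007  P=1,RW=1,US=1,PS=0
  ⇒ phys 0x25BCE  [2 reads]
#3 VA=0x1003ED9 (r,kernel):
  L0 @0x1D[8] → 0x26007  P=1,RW=1,US=1,PS=0
  L1 @0x26[3] → 0x28007  P=1,RW=1,US=1,PS=0
  ⇒ phys 0x28ED9  [2 reads]

Entries read for #3: 2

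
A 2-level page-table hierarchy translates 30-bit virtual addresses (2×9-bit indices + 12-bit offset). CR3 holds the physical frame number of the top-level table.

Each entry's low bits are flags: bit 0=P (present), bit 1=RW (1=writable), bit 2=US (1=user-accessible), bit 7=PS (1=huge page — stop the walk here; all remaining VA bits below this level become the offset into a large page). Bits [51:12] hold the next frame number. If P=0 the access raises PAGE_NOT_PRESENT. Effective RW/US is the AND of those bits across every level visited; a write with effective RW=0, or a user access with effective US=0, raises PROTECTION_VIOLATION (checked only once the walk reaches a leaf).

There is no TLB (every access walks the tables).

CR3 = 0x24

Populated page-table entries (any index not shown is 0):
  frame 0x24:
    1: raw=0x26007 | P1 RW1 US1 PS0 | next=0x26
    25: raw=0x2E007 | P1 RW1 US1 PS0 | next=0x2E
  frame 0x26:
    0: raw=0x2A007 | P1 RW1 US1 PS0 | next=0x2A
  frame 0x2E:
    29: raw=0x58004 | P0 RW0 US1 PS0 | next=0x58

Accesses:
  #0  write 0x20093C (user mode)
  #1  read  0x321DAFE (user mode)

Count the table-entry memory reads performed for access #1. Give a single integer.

Trace:
#0 VA=0x20093C (w,user):
  lvl0: tbl 0x24, slot 1 ⇒ 0x26007 (P1/RW1/US1/PS0)
  lvl1: tbl 0x26, slot 0 ⇒ 0x2A007 (P1/RW1/US1/PS0)
  ✓ 0x2A93C  — 2 lookups
#1 VA=0x321DAFE (r,user):
  lvl0: tbl 0x24, slot 25 ⇒ 0x2E007 (P1/RW1/US1/PS0)
  lvl1: tbl 0x2E, slot 29 ⇒ 0x58004 (P0/RW0/US1/PS0)
  ✗ PAGE_NOT_PRESENT  [2 reads]

Entries read for #1: 2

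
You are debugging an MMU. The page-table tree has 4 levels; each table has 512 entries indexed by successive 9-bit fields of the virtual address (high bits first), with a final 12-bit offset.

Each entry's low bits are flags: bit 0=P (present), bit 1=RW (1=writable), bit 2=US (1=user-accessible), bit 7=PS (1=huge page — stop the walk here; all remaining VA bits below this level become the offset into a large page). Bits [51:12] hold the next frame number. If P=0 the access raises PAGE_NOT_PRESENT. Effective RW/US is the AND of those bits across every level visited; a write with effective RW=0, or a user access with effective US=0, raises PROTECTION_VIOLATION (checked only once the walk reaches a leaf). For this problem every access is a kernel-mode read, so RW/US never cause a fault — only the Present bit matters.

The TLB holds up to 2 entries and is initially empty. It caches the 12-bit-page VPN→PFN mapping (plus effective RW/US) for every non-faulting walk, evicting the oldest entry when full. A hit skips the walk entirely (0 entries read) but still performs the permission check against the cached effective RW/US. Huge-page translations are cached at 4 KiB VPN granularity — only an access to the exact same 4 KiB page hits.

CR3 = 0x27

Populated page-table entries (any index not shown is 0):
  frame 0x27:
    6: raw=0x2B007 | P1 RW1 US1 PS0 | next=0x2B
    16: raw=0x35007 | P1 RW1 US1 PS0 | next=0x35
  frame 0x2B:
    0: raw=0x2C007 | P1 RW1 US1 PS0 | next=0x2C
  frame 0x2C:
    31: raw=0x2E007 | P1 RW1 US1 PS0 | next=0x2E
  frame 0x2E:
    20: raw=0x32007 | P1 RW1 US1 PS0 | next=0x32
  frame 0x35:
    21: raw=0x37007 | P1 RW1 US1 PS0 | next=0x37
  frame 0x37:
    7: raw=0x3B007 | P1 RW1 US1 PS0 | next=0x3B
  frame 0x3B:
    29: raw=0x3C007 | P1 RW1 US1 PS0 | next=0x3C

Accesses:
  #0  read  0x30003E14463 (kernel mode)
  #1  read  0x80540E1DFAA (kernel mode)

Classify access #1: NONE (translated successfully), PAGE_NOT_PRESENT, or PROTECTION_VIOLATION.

Per-access translation:
#0 VA=0x30003E14463 (r,kernel):
  lvl0: tbl 0x27, slot 6 ⇒ 0x2B007 (P1/RW1/US1/PS0)
  lvl1: tbl 0x2B, slot 0 ⇒ 0x2C007 (P1/RW1/US1/PS0)
  lvl2: tbl 0x2C, slot 31 ⇒ 0x2E007 (P1/RW1/US1/PS0)
  lvl3: tbl 0x2E, slot 20 ⇒ 0x32007 (P1/RW1/US1/PS0)
  ⇒ phys 0x32463  [4 reads]
#1 VA=0x80540E1DFAA (r,kernel):
  lvl0: tbl 0x27, slot 16 ⇒ 0x35007 (P1/RW1/US1/PS0)
  lvl1: tbl 0x35, slot 21 ⇒ 0x37007 (P1/RW1/US1/PS0)
  lvl2: tbl 0x37, slot 7 ⇒ 0x3B007 (P1/RW1/US1/PS0)
  lvl3: tbl 0x3B, slot 29 ⇒ 0x3C007 (P1/RW1/US1/PS0)
  ⇒ phys 0x3CFAA  [4 reads]

Access #1 fault: NONE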